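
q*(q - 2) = q^2 - 2*q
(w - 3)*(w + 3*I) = w^2 - 3*w + 3*I*w - 9*I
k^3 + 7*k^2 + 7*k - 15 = (k - 1)*(k + 3)*(k + 5)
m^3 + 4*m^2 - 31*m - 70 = (m - 5)*(m + 2)*(m + 7)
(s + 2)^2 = s^2 + 4*s + 4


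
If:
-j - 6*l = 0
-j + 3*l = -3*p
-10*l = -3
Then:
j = -9/5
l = 3/10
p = -9/10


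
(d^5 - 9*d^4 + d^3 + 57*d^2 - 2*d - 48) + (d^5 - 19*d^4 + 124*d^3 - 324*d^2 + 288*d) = 2*d^5 - 28*d^4 + 125*d^3 - 267*d^2 + 286*d - 48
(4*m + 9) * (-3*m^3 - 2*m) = -12*m^4 - 27*m^3 - 8*m^2 - 18*m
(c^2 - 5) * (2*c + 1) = 2*c^3 + c^2 - 10*c - 5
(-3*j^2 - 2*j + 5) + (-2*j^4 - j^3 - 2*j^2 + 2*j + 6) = -2*j^4 - j^3 - 5*j^2 + 11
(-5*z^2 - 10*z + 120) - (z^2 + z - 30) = -6*z^2 - 11*z + 150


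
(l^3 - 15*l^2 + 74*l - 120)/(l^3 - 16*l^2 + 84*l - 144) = (l - 5)/(l - 6)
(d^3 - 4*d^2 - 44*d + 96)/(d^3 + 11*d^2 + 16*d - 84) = (d - 8)/(d + 7)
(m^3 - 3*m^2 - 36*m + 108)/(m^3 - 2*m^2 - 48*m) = (m^2 - 9*m + 18)/(m*(m - 8))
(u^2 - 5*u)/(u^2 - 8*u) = (u - 5)/(u - 8)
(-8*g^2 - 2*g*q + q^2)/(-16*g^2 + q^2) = (2*g + q)/(4*g + q)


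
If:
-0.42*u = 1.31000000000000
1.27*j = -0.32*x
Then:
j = -0.251968503937008*x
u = -3.12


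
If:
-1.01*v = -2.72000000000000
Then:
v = 2.69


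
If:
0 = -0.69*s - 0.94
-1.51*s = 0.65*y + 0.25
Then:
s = -1.36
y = 2.78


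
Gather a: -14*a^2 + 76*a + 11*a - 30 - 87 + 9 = -14*a^2 + 87*a - 108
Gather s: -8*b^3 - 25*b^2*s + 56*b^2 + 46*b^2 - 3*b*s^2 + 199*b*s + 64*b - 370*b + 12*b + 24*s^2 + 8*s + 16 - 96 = -8*b^3 + 102*b^2 - 294*b + s^2*(24 - 3*b) + s*(-25*b^2 + 199*b + 8) - 80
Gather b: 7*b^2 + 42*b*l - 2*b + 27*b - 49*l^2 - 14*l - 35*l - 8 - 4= 7*b^2 + b*(42*l + 25) - 49*l^2 - 49*l - 12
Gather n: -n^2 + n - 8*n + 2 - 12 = -n^2 - 7*n - 10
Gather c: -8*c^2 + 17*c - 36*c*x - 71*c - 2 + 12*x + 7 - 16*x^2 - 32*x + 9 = -8*c^2 + c*(-36*x - 54) - 16*x^2 - 20*x + 14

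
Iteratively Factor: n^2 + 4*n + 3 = (n + 1)*(n + 3)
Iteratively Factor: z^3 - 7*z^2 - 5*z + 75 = (z - 5)*(z^2 - 2*z - 15) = (z - 5)^2*(z + 3)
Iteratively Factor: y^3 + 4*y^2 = (y)*(y^2 + 4*y) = y*(y + 4)*(y)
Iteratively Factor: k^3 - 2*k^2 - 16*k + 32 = (k + 4)*(k^2 - 6*k + 8) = (k - 4)*(k + 4)*(k - 2)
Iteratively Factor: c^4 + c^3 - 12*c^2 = (c - 3)*(c^3 + 4*c^2) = c*(c - 3)*(c^2 + 4*c) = c*(c - 3)*(c + 4)*(c)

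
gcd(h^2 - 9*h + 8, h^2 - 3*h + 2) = h - 1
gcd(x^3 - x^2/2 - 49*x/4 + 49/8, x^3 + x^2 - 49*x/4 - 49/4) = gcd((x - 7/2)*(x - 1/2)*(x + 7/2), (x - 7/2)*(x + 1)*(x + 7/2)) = x^2 - 49/4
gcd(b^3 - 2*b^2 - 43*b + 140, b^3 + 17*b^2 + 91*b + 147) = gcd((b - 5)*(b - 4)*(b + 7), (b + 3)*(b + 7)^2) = b + 7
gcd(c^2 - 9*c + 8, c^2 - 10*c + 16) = c - 8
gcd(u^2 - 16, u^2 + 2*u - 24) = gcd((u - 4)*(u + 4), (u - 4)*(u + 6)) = u - 4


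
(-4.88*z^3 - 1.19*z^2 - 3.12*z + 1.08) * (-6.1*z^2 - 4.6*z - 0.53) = 29.768*z^5 + 29.707*z^4 + 27.0924*z^3 + 8.3947*z^2 - 3.3144*z - 0.5724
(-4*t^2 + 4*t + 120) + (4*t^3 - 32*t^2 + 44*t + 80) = 4*t^3 - 36*t^2 + 48*t + 200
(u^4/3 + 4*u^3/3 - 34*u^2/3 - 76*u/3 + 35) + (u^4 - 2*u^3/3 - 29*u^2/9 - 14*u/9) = 4*u^4/3 + 2*u^3/3 - 131*u^2/9 - 242*u/9 + 35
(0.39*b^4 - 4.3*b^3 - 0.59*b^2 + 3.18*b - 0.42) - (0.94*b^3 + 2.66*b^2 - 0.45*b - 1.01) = 0.39*b^4 - 5.24*b^3 - 3.25*b^2 + 3.63*b + 0.59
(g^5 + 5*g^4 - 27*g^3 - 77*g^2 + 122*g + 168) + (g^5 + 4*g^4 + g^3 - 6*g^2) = 2*g^5 + 9*g^4 - 26*g^3 - 83*g^2 + 122*g + 168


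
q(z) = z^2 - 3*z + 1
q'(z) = 2*z - 3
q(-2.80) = 17.24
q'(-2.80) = -8.60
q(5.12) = 11.85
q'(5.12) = 7.24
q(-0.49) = 2.71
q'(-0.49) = -3.98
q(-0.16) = 1.51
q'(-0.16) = -3.32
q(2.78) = 0.39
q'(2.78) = 2.56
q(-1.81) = 9.71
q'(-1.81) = -6.62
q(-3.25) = 21.31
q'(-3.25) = -9.50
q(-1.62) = 8.48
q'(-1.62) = -6.24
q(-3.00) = 19.00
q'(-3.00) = -9.00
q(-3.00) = 19.00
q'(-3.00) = -9.00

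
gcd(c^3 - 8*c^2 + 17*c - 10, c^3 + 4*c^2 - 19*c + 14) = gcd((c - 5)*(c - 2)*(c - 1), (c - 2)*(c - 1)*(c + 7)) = c^2 - 3*c + 2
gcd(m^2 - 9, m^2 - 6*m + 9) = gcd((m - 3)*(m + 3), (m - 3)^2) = m - 3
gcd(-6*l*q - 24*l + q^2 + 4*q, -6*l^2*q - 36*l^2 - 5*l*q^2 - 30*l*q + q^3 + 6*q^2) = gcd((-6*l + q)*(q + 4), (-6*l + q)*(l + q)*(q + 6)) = -6*l + q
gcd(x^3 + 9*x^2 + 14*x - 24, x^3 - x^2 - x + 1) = x - 1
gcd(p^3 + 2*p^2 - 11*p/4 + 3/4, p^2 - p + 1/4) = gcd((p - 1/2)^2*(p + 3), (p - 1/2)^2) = p^2 - p + 1/4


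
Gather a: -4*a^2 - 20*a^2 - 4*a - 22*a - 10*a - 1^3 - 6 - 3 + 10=-24*a^2 - 36*a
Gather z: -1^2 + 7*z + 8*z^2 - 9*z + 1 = 8*z^2 - 2*z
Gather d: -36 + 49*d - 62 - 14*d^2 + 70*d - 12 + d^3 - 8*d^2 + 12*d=d^3 - 22*d^2 + 131*d - 110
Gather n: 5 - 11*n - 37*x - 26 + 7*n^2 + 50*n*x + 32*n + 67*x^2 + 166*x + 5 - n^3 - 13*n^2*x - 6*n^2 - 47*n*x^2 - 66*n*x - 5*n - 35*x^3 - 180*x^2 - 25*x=-n^3 + n^2*(1 - 13*x) + n*(-47*x^2 - 16*x + 16) - 35*x^3 - 113*x^2 + 104*x - 16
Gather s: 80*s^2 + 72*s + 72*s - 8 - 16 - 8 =80*s^2 + 144*s - 32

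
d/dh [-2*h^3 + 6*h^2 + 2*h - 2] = -6*h^2 + 12*h + 2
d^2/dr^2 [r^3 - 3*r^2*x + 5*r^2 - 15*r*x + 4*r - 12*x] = 6*r - 6*x + 10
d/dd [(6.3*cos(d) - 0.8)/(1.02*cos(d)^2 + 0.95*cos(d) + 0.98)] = (6.426*cos(d)^2 - 1.632*cos(d) - 6.934)*sin(d)/(1.0404*cos(d)^4 + 1.938*cos(d)^3 + 2.9017*cos(d)^2 + 1.862*cos(d) + 0.9604)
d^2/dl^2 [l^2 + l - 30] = 2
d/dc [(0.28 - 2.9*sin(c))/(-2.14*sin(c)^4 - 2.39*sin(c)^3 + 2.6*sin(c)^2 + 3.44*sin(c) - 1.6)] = (-18.618*sin(c)^4 - 11.4652*sin(c)^3 + 9.5476*sin(c)^2 - 1.456*sin(c) + 3.6768)*cos(c)/(4.5796*sin(c)^8 + 10.2292*sin(c)^7 - 5.4159*sin(c)^6 - 27.1512*sin(c)^5 - 2.8352*sin(c)^4 + 25.536*sin(c)^3 + 3.5136*sin(c)^2 - 11.008*sin(c) + 2.56)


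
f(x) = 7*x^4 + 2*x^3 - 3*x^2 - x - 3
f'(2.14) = 288.05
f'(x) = 28*x^3 + 6*x^2 - 6*x - 1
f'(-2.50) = -386.00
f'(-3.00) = -685.00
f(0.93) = 0.32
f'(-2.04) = -201.50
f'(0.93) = 21.13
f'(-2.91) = -622.71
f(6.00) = 9387.00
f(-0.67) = -2.87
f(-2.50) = 222.94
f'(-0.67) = -2.71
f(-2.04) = 90.81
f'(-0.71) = -3.74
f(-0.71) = -2.74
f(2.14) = 147.53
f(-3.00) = 486.00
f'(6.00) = 6227.00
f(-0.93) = -1.04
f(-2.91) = 427.18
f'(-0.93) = -12.75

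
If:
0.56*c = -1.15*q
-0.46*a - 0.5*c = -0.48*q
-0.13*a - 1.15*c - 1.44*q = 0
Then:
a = 0.00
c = 0.00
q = 0.00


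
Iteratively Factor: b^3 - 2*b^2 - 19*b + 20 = (b - 1)*(b^2 - b - 20) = (b - 5)*(b - 1)*(b + 4)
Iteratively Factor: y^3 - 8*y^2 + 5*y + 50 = (y - 5)*(y^2 - 3*y - 10) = (y - 5)*(y + 2)*(y - 5)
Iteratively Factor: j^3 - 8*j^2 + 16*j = (j - 4)*(j^2 - 4*j) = (j - 4)^2*(j)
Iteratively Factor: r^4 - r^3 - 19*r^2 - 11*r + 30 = (r + 2)*(r^3 - 3*r^2 - 13*r + 15) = (r - 1)*(r + 2)*(r^2 - 2*r - 15) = (r - 1)*(r + 2)*(r + 3)*(r - 5)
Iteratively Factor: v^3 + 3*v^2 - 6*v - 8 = (v + 1)*(v^2 + 2*v - 8) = (v + 1)*(v + 4)*(v - 2)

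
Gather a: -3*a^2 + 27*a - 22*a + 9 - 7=-3*a^2 + 5*a + 2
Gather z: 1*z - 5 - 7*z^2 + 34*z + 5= -7*z^2 + 35*z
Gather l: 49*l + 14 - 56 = 49*l - 42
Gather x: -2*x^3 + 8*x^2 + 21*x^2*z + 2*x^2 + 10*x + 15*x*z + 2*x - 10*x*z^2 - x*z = -2*x^3 + x^2*(21*z + 10) + x*(-10*z^2 + 14*z + 12)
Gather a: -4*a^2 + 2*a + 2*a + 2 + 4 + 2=-4*a^2 + 4*a + 8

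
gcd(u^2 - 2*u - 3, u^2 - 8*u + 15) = u - 3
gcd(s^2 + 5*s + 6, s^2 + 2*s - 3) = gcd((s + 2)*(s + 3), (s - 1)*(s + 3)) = s + 3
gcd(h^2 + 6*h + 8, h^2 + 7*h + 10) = h + 2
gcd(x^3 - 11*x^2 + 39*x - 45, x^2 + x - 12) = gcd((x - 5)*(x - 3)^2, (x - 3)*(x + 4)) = x - 3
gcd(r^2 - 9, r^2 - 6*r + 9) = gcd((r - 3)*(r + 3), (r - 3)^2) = r - 3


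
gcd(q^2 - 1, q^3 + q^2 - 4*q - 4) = q + 1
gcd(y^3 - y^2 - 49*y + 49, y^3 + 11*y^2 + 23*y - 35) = y^2 + 6*y - 7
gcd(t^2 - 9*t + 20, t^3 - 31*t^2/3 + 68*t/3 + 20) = t - 5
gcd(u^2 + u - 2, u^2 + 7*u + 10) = u + 2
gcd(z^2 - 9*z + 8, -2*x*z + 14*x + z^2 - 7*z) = 1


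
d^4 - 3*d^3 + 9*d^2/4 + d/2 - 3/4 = (d - 3/2)*(d - 1)^2*(d + 1/2)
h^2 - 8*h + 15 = (h - 5)*(h - 3)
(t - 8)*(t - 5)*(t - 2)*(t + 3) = t^4 - 12*t^3 + 21*t^2 + 118*t - 240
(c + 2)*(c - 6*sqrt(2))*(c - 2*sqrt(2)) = c^3 - 8*sqrt(2)*c^2 + 2*c^2 - 16*sqrt(2)*c + 24*c + 48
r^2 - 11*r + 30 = (r - 6)*(r - 5)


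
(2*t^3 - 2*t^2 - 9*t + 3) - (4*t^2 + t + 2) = 2*t^3 - 6*t^2 - 10*t + 1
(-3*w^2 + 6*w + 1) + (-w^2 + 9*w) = -4*w^2 + 15*w + 1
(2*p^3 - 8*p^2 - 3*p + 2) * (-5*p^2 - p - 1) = -10*p^5 + 38*p^4 + 21*p^3 + p^2 + p - 2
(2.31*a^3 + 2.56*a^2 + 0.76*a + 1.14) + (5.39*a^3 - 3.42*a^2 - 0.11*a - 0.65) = 7.7*a^3 - 0.86*a^2 + 0.65*a + 0.49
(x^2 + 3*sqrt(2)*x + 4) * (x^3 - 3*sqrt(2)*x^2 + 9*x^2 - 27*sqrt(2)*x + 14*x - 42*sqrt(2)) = x^5 + 9*x^4 - 126*x^2 - 12*sqrt(2)*x^2 - 196*x - 108*sqrt(2)*x - 168*sqrt(2)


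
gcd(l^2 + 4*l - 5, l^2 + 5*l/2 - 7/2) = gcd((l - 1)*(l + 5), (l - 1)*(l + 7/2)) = l - 1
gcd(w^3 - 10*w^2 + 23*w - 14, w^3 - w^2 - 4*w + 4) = w^2 - 3*w + 2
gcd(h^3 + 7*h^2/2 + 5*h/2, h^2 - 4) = 1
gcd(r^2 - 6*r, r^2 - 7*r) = r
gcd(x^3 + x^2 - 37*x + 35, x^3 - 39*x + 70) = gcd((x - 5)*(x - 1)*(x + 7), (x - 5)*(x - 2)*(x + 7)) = x^2 + 2*x - 35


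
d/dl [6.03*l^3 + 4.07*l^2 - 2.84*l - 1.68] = 18.09*l^2 + 8.14*l - 2.84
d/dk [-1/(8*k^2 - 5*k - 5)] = (16*k - 5)/(-8*k^2 + 5*k + 5)^2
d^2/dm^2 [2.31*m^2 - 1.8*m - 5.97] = 4.62000000000000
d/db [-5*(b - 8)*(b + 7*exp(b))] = -35*b*exp(b) - 10*b + 245*exp(b) + 40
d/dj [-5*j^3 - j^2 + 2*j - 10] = -15*j^2 - 2*j + 2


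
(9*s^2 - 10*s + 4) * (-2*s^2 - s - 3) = -18*s^4 + 11*s^3 - 25*s^2 + 26*s - 12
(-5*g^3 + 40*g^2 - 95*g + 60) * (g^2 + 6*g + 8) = -5*g^5 + 10*g^4 + 105*g^3 - 190*g^2 - 400*g + 480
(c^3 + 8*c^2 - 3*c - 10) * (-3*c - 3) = -3*c^4 - 27*c^3 - 15*c^2 + 39*c + 30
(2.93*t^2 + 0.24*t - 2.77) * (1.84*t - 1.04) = 5.3912*t^3 - 2.6056*t^2 - 5.3464*t + 2.8808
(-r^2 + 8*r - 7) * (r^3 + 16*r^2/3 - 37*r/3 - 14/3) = -r^5 + 8*r^4/3 + 48*r^3 - 394*r^2/3 + 49*r + 98/3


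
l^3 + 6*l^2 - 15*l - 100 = (l - 4)*(l + 5)^2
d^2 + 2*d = d*(d + 2)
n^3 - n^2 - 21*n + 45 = (n - 3)^2*(n + 5)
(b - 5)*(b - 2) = b^2 - 7*b + 10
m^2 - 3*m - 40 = (m - 8)*(m + 5)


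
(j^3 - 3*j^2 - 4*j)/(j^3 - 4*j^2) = (j + 1)/j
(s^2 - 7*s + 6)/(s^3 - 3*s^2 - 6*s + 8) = (s - 6)/(s^2 - 2*s - 8)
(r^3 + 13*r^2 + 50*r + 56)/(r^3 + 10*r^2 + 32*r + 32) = (r + 7)/(r + 4)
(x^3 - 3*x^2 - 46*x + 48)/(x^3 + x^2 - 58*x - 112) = (x^2 + 5*x - 6)/(x^2 + 9*x + 14)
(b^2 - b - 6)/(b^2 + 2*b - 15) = (b + 2)/(b + 5)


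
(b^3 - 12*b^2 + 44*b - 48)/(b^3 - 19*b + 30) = (b^2 - 10*b + 24)/(b^2 + 2*b - 15)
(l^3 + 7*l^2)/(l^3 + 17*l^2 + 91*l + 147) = l^2/(l^2 + 10*l + 21)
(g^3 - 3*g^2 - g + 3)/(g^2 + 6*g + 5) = (g^2 - 4*g + 3)/(g + 5)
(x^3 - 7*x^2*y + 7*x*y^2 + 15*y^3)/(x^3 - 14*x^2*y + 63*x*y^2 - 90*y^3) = (x + y)/(x - 6*y)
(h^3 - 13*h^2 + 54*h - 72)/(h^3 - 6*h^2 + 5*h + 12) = (h - 6)/(h + 1)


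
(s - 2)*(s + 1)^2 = s^3 - 3*s - 2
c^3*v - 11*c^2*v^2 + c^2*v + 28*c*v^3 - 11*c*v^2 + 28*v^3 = (c - 7*v)*(c - 4*v)*(c*v + v)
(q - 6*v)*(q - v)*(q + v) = q^3 - 6*q^2*v - q*v^2 + 6*v^3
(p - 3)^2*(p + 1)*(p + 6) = p^4 + p^3 - 27*p^2 + 27*p + 54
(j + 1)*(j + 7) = j^2 + 8*j + 7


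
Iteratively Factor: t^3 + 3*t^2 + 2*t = (t + 2)*(t^2 + t) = t*(t + 2)*(t + 1)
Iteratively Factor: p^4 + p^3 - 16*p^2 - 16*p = (p - 4)*(p^3 + 5*p^2 + 4*p) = p*(p - 4)*(p^2 + 5*p + 4) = p*(p - 4)*(p + 1)*(p + 4)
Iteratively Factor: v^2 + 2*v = (v + 2)*(v)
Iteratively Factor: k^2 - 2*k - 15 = (k + 3)*(k - 5)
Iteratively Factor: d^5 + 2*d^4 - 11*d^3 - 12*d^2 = (d)*(d^4 + 2*d^3 - 11*d^2 - 12*d) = d*(d + 4)*(d^3 - 2*d^2 - 3*d) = d*(d - 3)*(d + 4)*(d^2 + d) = d^2*(d - 3)*(d + 4)*(d + 1)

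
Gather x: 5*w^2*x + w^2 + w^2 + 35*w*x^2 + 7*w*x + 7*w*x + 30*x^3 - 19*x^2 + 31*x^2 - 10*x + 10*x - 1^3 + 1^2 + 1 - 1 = 2*w^2 + 30*x^3 + x^2*(35*w + 12) + x*(5*w^2 + 14*w)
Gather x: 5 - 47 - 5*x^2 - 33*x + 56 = -5*x^2 - 33*x + 14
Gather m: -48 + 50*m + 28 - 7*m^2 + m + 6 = -7*m^2 + 51*m - 14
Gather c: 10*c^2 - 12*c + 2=10*c^2 - 12*c + 2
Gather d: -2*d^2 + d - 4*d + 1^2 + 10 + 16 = -2*d^2 - 3*d + 27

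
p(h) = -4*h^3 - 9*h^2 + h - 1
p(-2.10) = -5.75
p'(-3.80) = -103.88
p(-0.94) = -6.57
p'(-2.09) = -13.80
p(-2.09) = -5.89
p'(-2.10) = -14.12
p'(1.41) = -48.24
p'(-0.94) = 7.32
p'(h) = -12*h^2 - 18*h + 1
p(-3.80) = 84.73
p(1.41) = -28.70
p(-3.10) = 28.57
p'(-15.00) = -2429.00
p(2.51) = -118.44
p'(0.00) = 1.00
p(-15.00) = 11459.00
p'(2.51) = -119.78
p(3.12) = -206.97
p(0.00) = -1.00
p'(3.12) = -171.97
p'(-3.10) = -58.52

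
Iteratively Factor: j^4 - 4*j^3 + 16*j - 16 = (j - 2)*(j^3 - 2*j^2 - 4*j + 8) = (j - 2)^2*(j^2 - 4) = (j - 2)^2*(j + 2)*(j - 2)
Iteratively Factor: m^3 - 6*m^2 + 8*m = (m - 2)*(m^2 - 4*m) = (m - 4)*(m - 2)*(m)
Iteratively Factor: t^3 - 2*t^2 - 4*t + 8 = (t - 2)*(t^2 - 4) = (t - 2)^2*(t + 2)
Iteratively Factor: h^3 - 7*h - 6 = (h + 1)*(h^2 - h - 6) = (h + 1)*(h + 2)*(h - 3)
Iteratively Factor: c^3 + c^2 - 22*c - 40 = (c - 5)*(c^2 + 6*c + 8) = (c - 5)*(c + 4)*(c + 2)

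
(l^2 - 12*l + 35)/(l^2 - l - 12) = (-l^2 + 12*l - 35)/(-l^2 + l + 12)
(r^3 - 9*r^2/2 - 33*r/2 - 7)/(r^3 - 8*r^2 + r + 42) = (r + 1/2)/(r - 3)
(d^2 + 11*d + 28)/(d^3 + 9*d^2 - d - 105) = (d + 4)/(d^2 + 2*d - 15)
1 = 1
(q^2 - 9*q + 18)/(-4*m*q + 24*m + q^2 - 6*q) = (q - 3)/(-4*m + q)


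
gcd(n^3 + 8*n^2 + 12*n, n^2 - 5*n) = n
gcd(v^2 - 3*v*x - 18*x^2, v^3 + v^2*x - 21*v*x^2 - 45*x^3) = v + 3*x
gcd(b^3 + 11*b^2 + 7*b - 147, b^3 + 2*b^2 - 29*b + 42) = b^2 + 4*b - 21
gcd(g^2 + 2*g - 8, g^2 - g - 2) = g - 2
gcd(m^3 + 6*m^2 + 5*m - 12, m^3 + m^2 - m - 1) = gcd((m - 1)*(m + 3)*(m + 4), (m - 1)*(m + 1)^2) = m - 1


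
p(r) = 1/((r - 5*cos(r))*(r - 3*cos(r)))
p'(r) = (-3*sin(r) - 1)/((r - 5*cos(r))*(r - 3*cos(r))^2) + (-5*sin(r) - 1)/((r - 5*cos(r))^2*(r - 3*cos(r)))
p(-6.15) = 0.01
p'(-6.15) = 0.00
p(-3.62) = -1.28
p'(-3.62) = 1.97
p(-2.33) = -3.39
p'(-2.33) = 7.05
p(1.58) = 0.38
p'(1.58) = -2.36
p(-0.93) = 0.09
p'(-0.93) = -0.12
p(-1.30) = 0.18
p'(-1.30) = -0.42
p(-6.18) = 0.01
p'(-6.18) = 0.00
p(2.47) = 0.03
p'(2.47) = -0.04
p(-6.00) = 0.01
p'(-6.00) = 0.00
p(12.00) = 0.01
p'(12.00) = 0.00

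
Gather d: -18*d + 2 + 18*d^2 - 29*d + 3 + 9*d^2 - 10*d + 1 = 27*d^2 - 57*d + 6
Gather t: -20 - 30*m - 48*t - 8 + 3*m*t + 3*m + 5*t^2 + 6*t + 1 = -27*m + 5*t^2 + t*(3*m - 42) - 27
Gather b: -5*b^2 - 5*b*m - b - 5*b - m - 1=-5*b^2 + b*(-5*m - 6) - m - 1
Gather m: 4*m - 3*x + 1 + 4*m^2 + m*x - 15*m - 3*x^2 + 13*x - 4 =4*m^2 + m*(x - 11) - 3*x^2 + 10*x - 3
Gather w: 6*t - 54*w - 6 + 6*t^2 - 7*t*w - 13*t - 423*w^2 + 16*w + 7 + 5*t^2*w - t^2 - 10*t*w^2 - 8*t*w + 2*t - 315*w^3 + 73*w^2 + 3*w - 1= 5*t^2 - 5*t - 315*w^3 + w^2*(-10*t - 350) + w*(5*t^2 - 15*t - 35)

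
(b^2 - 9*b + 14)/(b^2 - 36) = (b^2 - 9*b + 14)/(b^2 - 36)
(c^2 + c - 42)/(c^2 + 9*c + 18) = (c^2 + c - 42)/(c^2 + 9*c + 18)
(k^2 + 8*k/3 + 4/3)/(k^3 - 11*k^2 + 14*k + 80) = (k + 2/3)/(k^2 - 13*k + 40)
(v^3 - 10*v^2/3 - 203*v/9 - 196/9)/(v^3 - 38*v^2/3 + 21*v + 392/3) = (v + 4/3)/(v - 8)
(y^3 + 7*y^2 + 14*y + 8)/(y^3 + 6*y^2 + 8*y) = (y + 1)/y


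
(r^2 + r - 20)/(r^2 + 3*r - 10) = (r - 4)/(r - 2)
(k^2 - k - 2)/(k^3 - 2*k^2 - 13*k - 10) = (k - 2)/(k^2 - 3*k - 10)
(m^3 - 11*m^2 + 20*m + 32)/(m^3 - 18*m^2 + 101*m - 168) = (m^2 - 3*m - 4)/(m^2 - 10*m + 21)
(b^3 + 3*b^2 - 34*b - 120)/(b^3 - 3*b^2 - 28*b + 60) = (b + 4)/(b - 2)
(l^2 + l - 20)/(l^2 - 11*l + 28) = (l + 5)/(l - 7)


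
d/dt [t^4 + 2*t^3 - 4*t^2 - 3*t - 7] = 4*t^3 + 6*t^2 - 8*t - 3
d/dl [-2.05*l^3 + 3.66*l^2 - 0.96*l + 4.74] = -6.15*l^2 + 7.32*l - 0.96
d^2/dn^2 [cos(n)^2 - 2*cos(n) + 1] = 2*cos(n) - 2*cos(2*n)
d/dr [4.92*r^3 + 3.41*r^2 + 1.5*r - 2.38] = 14.76*r^2 + 6.82*r + 1.5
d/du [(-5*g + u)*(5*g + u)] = 2*u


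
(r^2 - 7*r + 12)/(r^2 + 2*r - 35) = (r^2 - 7*r + 12)/(r^2 + 2*r - 35)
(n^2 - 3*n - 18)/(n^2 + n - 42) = (n + 3)/(n + 7)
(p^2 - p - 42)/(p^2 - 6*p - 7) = (p + 6)/(p + 1)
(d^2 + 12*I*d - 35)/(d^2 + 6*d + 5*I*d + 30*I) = (d + 7*I)/(d + 6)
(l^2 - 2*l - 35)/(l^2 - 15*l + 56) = (l + 5)/(l - 8)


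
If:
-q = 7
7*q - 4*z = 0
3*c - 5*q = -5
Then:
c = -40/3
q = -7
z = -49/4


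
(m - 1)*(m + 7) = m^2 + 6*m - 7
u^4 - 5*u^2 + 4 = (u - 2)*(u - 1)*(u + 1)*(u + 2)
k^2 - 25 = (k - 5)*(k + 5)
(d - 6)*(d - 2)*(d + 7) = d^3 - d^2 - 44*d + 84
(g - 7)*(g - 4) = g^2 - 11*g + 28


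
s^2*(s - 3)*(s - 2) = s^4 - 5*s^3 + 6*s^2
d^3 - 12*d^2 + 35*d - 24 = (d - 8)*(d - 3)*(d - 1)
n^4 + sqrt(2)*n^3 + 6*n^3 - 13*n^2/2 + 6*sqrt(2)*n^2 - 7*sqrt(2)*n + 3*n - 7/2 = (n - 1)*(n + 7)*(n + sqrt(2)/2)^2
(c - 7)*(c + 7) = c^2 - 49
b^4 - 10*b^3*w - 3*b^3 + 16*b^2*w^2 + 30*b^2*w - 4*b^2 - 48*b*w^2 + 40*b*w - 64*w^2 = (b - 4)*(b + 1)*(b - 8*w)*(b - 2*w)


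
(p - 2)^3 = p^3 - 6*p^2 + 12*p - 8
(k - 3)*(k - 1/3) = k^2 - 10*k/3 + 1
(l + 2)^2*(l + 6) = l^3 + 10*l^2 + 28*l + 24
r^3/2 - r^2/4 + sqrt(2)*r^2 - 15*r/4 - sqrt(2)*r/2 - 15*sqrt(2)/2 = (r/2 + sqrt(2))*(r - 3)*(r + 5/2)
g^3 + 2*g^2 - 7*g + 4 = (g - 1)^2*(g + 4)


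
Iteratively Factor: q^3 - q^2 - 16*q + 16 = (q - 1)*(q^2 - 16) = (q - 4)*(q - 1)*(q + 4)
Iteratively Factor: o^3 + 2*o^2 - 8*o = (o + 4)*(o^2 - 2*o) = o*(o + 4)*(o - 2)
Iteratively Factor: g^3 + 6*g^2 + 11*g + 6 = (g + 1)*(g^2 + 5*g + 6) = (g + 1)*(g + 2)*(g + 3)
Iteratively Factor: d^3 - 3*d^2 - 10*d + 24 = (d - 4)*(d^2 + d - 6) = (d - 4)*(d + 3)*(d - 2)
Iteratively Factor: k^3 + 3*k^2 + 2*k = (k)*(k^2 + 3*k + 2) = k*(k + 2)*(k + 1)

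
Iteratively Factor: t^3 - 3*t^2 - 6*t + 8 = (t - 4)*(t^2 + t - 2) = (t - 4)*(t + 2)*(t - 1)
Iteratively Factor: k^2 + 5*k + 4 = (k + 4)*(k + 1)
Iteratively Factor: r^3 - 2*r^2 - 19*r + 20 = (r - 5)*(r^2 + 3*r - 4) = (r - 5)*(r - 1)*(r + 4)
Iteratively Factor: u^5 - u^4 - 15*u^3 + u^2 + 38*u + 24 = (u + 1)*(u^4 - 2*u^3 - 13*u^2 + 14*u + 24) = (u + 1)*(u + 3)*(u^3 - 5*u^2 + 2*u + 8) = (u - 2)*(u + 1)*(u + 3)*(u^2 - 3*u - 4) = (u - 2)*(u + 1)^2*(u + 3)*(u - 4)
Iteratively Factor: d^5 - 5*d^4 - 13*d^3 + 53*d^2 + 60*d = (d + 3)*(d^4 - 8*d^3 + 11*d^2 + 20*d) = (d - 4)*(d + 3)*(d^3 - 4*d^2 - 5*d) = (d - 4)*(d + 1)*(d + 3)*(d^2 - 5*d) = d*(d - 4)*(d + 1)*(d + 3)*(d - 5)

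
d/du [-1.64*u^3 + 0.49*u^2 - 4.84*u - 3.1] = -4.92*u^2 + 0.98*u - 4.84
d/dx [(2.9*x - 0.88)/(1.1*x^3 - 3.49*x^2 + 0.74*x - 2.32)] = (-6.38*x^3 + 13.025*x^2 - 6.1424*x - 6.0768)/(1.21*x^6 - 7.678*x^5 + 13.8081*x^4 - 10.2692*x^3 + 16.7412*x^2 - 3.4336*x + 5.3824)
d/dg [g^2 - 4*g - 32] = 2*g - 4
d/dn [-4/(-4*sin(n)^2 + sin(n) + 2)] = 4*(1 - 8*sin(n))*cos(n)/(sin(n) + 2*cos(2*n))^2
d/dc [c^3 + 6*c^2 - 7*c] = 3*c^2 + 12*c - 7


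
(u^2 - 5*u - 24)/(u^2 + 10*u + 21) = (u - 8)/(u + 7)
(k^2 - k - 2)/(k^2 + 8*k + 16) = (k^2 - k - 2)/(k^2 + 8*k + 16)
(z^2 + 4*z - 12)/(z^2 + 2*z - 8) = (z + 6)/(z + 4)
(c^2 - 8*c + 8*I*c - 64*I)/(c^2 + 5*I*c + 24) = (c - 8)/(c - 3*I)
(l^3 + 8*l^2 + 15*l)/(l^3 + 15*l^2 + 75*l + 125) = l*(l + 3)/(l^2 + 10*l + 25)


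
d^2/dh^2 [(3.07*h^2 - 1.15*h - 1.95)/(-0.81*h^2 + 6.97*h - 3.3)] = (-33.155568*h^3 + 56.9130299999999*h^2 - 84.49839*h + 165.07851)/(0.531441*h^6 - 13.719051*h^5 + 124.546977*h^4 - 450.393733*h^3 + 507.41361*h^2 - 227.7099*h + 35.937)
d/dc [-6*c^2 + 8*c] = 8 - 12*c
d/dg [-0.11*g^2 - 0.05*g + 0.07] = -0.22*g - 0.05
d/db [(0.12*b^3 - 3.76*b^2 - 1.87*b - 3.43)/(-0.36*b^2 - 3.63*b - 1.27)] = (-0.0432*b^4 - 0.8712*b^3 + 12.5184*b^2 + 7.0808*b - 10.076)/(0.1296*b^4 + 2.6136*b^3 + 14.0913*b^2 + 9.2202*b + 1.6129)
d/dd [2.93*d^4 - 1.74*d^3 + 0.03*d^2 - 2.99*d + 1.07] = 11.72*d^3 - 5.22*d^2 + 0.06*d - 2.99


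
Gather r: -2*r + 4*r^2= 4*r^2 - 2*r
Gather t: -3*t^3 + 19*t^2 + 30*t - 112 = -3*t^3 + 19*t^2 + 30*t - 112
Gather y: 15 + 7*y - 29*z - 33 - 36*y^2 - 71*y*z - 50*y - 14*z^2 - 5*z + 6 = -36*y^2 + y*(-71*z - 43) - 14*z^2 - 34*z - 12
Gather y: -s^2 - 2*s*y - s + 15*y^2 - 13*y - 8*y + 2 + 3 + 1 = -s^2 - s + 15*y^2 + y*(-2*s - 21) + 6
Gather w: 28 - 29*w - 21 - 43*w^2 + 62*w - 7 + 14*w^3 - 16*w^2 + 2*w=14*w^3 - 59*w^2 + 35*w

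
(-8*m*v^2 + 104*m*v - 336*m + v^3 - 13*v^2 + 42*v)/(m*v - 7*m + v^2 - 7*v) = (-8*m*v + 48*m + v^2 - 6*v)/(m + v)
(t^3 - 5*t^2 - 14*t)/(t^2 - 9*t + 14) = t*(t + 2)/(t - 2)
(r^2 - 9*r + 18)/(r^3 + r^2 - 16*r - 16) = (r^2 - 9*r + 18)/(r^3 + r^2 - 16*r - 16)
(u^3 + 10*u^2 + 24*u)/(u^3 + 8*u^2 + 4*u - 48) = u/(u - 2)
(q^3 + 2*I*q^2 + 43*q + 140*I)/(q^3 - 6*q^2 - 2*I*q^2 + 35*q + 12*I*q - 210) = (q + 4*I)/(q - 6)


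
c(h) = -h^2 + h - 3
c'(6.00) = -11.00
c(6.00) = -33.00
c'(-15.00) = 31.00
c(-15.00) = -243.00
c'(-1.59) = 4.18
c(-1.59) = -7.12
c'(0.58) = -0.16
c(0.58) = -2.76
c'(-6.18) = 13.36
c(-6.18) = -47.37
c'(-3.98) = 8.96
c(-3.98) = -22.82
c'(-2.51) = 6.02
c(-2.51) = -11.81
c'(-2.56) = 6.12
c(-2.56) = -12.11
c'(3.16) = -5.32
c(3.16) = -9.83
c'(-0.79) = 2.58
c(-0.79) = -4.41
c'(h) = 1 - 2*h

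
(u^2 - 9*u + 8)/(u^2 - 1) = (u - 8)/(u + 1)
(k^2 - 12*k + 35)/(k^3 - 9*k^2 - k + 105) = 1/(k + 3)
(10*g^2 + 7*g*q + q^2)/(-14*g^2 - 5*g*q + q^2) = (5*g + q)/(-7*g + q)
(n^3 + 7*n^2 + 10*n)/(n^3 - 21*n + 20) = n*(n + 2)/(n^2 - 5*n + 4)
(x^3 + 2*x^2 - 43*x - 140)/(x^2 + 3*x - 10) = (x^2 - 3*x - 28)/(x - 2)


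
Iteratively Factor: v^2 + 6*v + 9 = (v + 3)*(v + 3)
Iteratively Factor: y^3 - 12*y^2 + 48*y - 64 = (y - 4)*(y^2 - 8*y + 16) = (y - 4)^2*(y - 4)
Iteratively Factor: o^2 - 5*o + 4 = (o - 4)*(o - 1)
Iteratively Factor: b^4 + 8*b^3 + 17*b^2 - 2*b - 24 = (b - 1)*(b^3 + 9*b^2 + 26*b + 24) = (b - 1)*(b + 2)*(b^2 + 7*b + 12) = (b - 1)*(b + 2)*(b + 4)*(b + 3)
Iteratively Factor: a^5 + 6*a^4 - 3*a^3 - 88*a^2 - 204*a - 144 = (a + 3)*(a^4 + 3*a^3 - 12*a^2 - 52*a - 48) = (a - 4)*(a + 3)*(a^3 + 7*a^2 + 16*a + 12) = (a - 4)*(a + 3)^2*(a^2 + 4*a + 4) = (a - 4)*(a + 2)*(a + 3)^2*(a + 2)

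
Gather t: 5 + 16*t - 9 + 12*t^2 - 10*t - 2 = 12*t^2 + 6*t - 6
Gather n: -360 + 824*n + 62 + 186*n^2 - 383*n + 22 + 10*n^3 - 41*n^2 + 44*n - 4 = 10*n^3 + 145*n^2 + 485*n - 280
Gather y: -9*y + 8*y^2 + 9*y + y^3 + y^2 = y^3 + 9*y^2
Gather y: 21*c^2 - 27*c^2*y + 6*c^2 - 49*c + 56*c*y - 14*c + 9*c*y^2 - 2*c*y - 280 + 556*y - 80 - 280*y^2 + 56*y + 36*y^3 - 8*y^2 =27*c^2 - 63*c + 36*y^3 + y^2*(9*c - 288) + y*(-27*c^2 + 54*c + 612) - 360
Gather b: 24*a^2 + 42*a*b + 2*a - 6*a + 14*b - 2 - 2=24*a^2 - 4*a + b*(42*a + 14) - 4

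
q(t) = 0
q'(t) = 0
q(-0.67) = 0.00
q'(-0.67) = 0.00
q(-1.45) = 0.00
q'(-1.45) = 0.00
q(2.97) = 0.00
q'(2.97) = 0.00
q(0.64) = 0.00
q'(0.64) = 0.00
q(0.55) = 0.00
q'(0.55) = 0.00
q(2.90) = 0.00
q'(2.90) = 0.00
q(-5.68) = 0.00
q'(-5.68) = 0.00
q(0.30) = 0.00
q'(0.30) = 0.00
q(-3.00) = 0.00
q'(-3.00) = 0.00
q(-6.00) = 0.00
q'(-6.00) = 0.00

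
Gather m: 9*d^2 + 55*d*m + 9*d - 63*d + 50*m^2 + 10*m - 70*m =9*d^2 - 54*d + 50*m^2 + m*(55*d - 60)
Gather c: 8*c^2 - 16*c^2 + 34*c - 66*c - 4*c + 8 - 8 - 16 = -8*c^2 - 36*c - 16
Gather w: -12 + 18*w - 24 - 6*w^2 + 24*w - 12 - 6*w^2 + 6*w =-12*w^2 + 48*w - 48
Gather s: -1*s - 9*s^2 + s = -9*s^2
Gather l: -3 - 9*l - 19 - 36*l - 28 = -45*l - 50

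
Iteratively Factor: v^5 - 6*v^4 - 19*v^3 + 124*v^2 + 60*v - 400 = (v + 4)*(v^4 - 10*v^3 + 21*v^2 + 40*v - 100) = (v + 2)*(v + 4)*(v^3 - 12*v^2 + 45*v - 50) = (v - 5)*(v + 2)*(v + 4)*(v^2 - 7*v + 10) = (v - 5)^2*(v + 2)*(v + 4)*(v - 2)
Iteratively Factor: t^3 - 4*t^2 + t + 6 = (t - 3)*(t^2 - t - 2) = (t - 3)*(t - 2)*(t + 1)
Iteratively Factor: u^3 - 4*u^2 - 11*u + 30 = (u + 3)*(u^2 - 7*u + 10) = (u - 2)*(u + 3)*(u - 5)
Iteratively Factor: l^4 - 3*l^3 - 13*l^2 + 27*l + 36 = (l + 1)*(l^3 - 4*l^2 - 9*l + 36) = (l - 3)*(l + 1)*(l^2 - l - 12) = (l - 3)*(l + 1)*(l + 3)*(l - 4)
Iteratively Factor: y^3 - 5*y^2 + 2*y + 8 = (y + 1)*(y^2 - 6*y + 8) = (y - 2)*(y + 1)*(y - 4)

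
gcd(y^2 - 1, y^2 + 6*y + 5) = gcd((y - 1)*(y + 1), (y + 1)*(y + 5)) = y + 1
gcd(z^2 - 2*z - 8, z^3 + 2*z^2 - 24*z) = z - 4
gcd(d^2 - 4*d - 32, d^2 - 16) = d + 4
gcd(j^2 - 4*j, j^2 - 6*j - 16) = 1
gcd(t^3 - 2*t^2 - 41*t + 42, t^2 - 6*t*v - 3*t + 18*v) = 1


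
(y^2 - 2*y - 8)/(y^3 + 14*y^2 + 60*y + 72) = (y - 4)/(y^2 + 12*y + 36)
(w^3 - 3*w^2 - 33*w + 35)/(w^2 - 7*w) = w + 4 - 5/w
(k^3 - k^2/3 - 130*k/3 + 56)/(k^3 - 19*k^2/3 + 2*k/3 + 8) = (k + 7)/(k + 1)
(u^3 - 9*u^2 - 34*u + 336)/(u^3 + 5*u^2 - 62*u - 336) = (u - 7)/(u + 7)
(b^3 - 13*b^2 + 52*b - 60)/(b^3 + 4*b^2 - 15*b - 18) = (b^3 - 13*b^2 + 52*b - 60)/(b^3 + 4*b^2 - 15*b - 18)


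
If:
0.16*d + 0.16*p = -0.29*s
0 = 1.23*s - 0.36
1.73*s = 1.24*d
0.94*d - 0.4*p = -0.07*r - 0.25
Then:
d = 0.41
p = -0.94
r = -14.42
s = 0.29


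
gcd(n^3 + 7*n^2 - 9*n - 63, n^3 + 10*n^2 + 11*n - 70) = n + 7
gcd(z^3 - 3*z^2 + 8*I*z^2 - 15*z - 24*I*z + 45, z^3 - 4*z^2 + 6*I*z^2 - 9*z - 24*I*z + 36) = z + 3*I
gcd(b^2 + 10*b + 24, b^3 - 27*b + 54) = b + 6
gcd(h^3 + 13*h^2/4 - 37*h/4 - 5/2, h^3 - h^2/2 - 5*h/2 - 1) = h - 2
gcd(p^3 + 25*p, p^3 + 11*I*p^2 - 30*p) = p^2 + 5*I*p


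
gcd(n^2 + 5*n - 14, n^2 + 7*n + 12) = 1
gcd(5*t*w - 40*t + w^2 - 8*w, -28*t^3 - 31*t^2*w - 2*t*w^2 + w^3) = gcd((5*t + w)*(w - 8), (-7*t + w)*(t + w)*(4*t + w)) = 1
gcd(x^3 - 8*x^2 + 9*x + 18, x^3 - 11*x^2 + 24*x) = x - 3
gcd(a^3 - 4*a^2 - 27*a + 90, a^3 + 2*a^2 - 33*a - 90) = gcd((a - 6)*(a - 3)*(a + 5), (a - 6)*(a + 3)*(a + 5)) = a^2 - a - 30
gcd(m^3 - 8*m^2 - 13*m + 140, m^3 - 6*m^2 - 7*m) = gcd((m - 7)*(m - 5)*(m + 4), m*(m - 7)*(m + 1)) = m - 7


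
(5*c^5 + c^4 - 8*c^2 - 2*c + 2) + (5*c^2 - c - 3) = 5*c^5 + c^4 - 3*c^2 - 3*c - 1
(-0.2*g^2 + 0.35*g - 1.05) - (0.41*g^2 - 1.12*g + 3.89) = -0.61*g^2 + 1.47*g - 4.94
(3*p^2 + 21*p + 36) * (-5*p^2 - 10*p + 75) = -15*p^4 - 135*p^3 - 165*p^2 + 1215*p + 2700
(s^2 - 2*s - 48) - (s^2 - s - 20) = -s - 28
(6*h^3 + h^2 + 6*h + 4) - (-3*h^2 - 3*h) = 6*h^3 + 4*h^2 + 9*h + 4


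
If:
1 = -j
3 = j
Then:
No Solution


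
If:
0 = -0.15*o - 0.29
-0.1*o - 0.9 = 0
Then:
No Solution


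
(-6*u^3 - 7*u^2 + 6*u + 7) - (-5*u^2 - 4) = -6*u^3 - 2*u^2 + 6*u + 11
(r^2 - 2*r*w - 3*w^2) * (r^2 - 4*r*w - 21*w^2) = r^4 - 6*r^3*w - 16*r^2*w^2 + 54*r*w^3 + 63*w^4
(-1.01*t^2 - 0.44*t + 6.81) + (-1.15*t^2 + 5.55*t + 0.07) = -2.16*t^2 + 5.11*t + 6.88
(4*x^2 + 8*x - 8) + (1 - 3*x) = 4*x^2 + 5*x - 7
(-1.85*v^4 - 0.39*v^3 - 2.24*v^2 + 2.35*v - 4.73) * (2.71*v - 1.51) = -5.0135*v^5 + 1.7366*v^4 - 5.4815*v^3 + 9.7509*v^2 - 16.3668*v + 7.1423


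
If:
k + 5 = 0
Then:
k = -5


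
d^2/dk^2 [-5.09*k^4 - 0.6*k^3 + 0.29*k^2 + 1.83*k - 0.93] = -61.08*k^2 - 3.6*k + 0.58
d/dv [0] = 0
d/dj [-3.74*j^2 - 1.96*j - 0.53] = -7.48*j - 1.96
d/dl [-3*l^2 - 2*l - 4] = -6*l - 2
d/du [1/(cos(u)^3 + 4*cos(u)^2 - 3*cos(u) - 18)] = (-3*sin(u)^2 + 8*cos(u))*sin(u)/((cos(u) - 2)^2*(cos(u) + 3)^4)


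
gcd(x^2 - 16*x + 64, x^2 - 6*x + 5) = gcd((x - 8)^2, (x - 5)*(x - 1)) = 1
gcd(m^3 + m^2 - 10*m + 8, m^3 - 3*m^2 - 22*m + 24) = m^2 + 3*m - 4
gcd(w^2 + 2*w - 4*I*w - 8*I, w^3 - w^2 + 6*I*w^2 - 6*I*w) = 1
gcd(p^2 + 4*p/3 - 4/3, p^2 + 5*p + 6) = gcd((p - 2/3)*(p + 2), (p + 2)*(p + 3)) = p + 2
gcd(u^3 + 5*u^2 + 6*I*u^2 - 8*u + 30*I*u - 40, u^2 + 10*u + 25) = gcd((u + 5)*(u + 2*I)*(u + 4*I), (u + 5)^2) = u + 5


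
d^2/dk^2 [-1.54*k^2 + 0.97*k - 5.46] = -3.08000000000000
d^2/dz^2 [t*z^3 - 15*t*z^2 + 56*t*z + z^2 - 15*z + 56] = 6*t*z - 30*t + 2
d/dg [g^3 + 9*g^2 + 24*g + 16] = 3*g^2 + 18*g + 24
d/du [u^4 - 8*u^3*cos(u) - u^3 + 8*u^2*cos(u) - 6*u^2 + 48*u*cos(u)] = 8*u^3*sin(u) + 4*u^3 - 8*u^2*sin(u) - 24*u^2*cos(u) - 3*u^2 - 48*u*sin(u) + 16*u*cos(u) - 12*u + 48*cos(u)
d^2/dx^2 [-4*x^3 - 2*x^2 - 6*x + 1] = -24*x - 4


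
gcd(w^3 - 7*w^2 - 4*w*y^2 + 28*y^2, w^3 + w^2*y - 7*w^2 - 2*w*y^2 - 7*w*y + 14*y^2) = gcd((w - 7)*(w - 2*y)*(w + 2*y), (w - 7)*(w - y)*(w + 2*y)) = w^2 + 2*w*y - 7*w - 14*y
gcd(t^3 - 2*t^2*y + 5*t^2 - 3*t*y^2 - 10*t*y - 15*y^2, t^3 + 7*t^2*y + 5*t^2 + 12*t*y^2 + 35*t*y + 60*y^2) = t + 5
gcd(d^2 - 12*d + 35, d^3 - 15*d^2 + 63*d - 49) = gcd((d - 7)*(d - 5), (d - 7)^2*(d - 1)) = d - 7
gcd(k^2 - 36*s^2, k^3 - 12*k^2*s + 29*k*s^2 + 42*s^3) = -k + 6*s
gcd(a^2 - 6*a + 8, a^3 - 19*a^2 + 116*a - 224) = a - 4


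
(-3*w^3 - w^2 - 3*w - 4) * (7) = -21*w^3 - 7*w^2 - 21*w - 28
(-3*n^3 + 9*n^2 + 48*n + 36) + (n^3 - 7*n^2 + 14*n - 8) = -2*n^3 + 2*n^2 + 62*n + 28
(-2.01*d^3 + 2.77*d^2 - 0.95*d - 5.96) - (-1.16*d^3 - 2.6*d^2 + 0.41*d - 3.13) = -0.85*d^3 + 5.37*d^2 - 1.36*d - 2.83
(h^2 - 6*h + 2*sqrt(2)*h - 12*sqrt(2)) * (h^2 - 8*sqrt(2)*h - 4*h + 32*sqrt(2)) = h^4 - 10*h^3 - 6*sqrt(2)*h^3 - 8*h^2 + 60*sqrt(2)*h^2 - 144*sqrt(2)*h + 320*h - 768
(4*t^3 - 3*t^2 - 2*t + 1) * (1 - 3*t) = -12*t^4 + 13*t^3 + 3*t^2 - 5*t + 1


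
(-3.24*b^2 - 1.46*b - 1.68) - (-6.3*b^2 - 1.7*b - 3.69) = 3.06*b^2 + 0.24*b + 2.01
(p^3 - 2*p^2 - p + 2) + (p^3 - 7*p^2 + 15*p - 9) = 2*p^3 - 9*p^2 + 14*p - 7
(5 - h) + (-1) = 4 - h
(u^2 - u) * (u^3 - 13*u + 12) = u^5 - u^4 - 13*u^3 + 25*u^2 - 12*u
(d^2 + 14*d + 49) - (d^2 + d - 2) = 13*d + 51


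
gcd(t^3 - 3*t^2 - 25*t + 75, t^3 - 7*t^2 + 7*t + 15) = t^2 - 8*t + 15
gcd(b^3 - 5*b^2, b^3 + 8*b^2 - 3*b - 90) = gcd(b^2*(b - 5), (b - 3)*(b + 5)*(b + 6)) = 1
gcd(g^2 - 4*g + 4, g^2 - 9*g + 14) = g - 2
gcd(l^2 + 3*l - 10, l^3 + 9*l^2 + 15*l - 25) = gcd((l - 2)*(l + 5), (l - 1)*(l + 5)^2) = l + 5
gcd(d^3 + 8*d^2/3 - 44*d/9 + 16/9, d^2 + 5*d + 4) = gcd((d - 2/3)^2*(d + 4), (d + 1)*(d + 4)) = d + 4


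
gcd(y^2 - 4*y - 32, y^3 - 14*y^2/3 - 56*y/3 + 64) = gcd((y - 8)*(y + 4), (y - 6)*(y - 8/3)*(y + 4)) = y + 4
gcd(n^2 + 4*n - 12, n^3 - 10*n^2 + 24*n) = 1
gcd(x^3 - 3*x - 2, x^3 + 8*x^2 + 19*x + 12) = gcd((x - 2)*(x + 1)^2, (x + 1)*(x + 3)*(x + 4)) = x + 1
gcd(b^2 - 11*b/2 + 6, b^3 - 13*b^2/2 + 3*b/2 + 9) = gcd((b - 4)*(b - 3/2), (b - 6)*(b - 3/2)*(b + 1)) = b - 3/2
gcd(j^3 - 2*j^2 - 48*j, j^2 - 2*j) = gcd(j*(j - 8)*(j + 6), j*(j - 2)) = j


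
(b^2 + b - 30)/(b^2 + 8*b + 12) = (b - 5)/(b + 2)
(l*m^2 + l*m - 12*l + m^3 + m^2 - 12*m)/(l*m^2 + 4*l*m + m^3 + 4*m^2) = (m - 3)/m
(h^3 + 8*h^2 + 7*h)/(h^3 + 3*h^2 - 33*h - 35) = h/(h - 5)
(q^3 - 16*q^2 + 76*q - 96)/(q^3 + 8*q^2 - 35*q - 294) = (q^2 - 10*q + 16)/(q^2 + 14*q + 49)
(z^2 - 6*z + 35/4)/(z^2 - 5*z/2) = (z - 7/2)/z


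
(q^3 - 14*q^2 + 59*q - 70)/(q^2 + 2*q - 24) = (q^3 - 14*q^2 + 59*q - 70)/(q^2 + 2*q - 24)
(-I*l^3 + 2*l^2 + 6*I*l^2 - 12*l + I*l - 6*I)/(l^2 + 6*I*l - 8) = (-I*l^3 + l^2*(2 + 6*I) + l*(-12 + I) - 6*I)/(l^2 + 6*I*l - 8)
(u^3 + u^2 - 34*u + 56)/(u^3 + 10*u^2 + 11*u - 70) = (u - 4)/(u + 5)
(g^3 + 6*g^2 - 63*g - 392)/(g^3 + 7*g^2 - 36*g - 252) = (g^2 - g - 56)/(g^2 - 36)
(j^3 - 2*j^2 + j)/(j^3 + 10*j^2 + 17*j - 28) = j*(j - 1)/(j^2 + 11*j + 28)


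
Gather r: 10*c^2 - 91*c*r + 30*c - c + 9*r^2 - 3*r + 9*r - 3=10*c^2 + 29*c + 9*r^2 + r*(6 - 91*c) - 3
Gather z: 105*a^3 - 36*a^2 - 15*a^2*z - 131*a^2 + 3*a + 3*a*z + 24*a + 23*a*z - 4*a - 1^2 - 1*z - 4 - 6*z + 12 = 105*a^3 - 167*a^2 + 23*a + z*(-15*a^2 + 26*a - 7) + 7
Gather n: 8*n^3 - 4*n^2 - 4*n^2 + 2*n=8*n^3 - 8*n^2 + 2*n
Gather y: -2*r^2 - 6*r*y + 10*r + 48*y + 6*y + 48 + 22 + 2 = -2*r^2 + 10*r + y*(54 - 6*r) + 72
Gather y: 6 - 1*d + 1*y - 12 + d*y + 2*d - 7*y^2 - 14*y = d - 7*y^2 + y*(d - 13) - 6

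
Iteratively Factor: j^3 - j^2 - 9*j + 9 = (j + 3)*(j^2 - 4*j + 3) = (j - 1)*(j + 3)*(j - 3)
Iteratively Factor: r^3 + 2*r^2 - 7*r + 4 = (r + 4)*(r^2 - 2*r + 1) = (r - 1)*(r + 4)*(r - 1)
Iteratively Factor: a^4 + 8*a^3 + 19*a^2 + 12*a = (a + 1)*(a^3 + 7*a^2 + 12*a) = (a + 1)*(a + 3)*(a^2 + 4*a) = (a + 1)*(a + 3)*(a + 4)*(a)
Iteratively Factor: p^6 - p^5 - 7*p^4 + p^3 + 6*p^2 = (p + 2)*(p^5 - 3*p^4 - p^3 + 3*p^2) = (p - 1)*(p + 2)*(p^4 - 2*p^3 - 3*p^2) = (p - 1)*(p + 1)*(p + 2)*(p^3 - 3*p^2) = (p - 3)*(p - 1)*(p + 1)*(p + 2)*(p^2) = p*(p - 3)*(p - 1)*(p + 1)*(p + 2)*(p)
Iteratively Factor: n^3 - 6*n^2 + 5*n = (n - 5)*(n^2 - n) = (n - 5)*(n - 1)*(n)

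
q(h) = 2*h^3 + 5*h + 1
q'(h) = 6*h^2 + 5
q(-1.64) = -16.02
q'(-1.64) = 21.14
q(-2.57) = -45.80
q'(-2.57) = 44.63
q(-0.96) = -5.57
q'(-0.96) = 10.53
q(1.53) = 15.81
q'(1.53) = 19.05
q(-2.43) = -39.85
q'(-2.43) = 40.43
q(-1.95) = -23.58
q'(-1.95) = 27.82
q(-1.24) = -9.01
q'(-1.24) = 14.23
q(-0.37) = -0.95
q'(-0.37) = 5.82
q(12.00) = 3517.00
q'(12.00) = 869.00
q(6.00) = 463.00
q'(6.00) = 221.00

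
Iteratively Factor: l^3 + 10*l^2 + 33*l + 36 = (l + 4)*(l^2 + 6*l + 9) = (l + 3)*(l + 4)*(l + 3)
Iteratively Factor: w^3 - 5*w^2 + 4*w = (w - 4)*(w^2 - w) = w*(w - 4)*(w - 1)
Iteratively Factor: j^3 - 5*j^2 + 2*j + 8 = (j - 4)*(j^2 - j - 2) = (j - 4)*(j - 2)*(j + 1)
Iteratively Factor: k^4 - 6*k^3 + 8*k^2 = (k)*(k^3 - 6*k^2 + 8*k) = k^2*(k^2 - 6*k + 8) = k^2*(k - 2)*(k - 4)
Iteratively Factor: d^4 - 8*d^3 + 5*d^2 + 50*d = (d - 5)*(d^3 - 3*d^2 - 10*d) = (d - 5)*(d + 2)*(d^2 - 5*d) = d*(d - 5)*(d + 2)*(d - 5)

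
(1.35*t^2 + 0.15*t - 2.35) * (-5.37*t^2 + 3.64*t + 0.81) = -7.2495*t^4 + 4.1085*t^3 + 14.259*t^2 - 8.4325*t - 1.9035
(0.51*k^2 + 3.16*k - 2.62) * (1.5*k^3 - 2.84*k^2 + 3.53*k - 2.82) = 0.765*k^5 + 3.2916*k^4 - 11.1041*k^3 + 17.1574*k^2 - 18.1598*k + 7.3884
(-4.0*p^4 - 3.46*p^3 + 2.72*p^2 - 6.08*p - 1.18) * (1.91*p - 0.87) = -7.64*p^5 - 3.1286*p^4 + 8.2054*p^3 - 13.9792*p^2 + 3.0358*p + 1.0266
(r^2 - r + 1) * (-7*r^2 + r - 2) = -7*r^4 + 8*r^3 - 10*r^2 + 3*r - 2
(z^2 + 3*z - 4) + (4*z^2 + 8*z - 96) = 5*z^2 + 11*z - 100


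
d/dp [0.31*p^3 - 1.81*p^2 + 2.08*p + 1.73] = 0.93*p^2 - 3.62*p + 2.08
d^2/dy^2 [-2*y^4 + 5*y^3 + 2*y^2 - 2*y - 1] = -24*y^2 + 30*y + 4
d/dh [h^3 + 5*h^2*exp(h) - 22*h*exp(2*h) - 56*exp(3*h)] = 5*h^2*exp(h) + 3*h^2 - 44*h*exp(2*h) + 10*h*exp(h) - 168*exp(3*h) - 22*exp(2*h)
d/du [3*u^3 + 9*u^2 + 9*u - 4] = 9*u^2 + 18*u + 9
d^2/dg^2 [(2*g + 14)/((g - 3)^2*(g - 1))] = 4*(3*g^3 + 39*g^2 - 151*g + 141)/(g^7 - 15*g^6 + 93*g^5 - 307*g^4 + 579*g^3 - 621*g^2 + 351*g - 81)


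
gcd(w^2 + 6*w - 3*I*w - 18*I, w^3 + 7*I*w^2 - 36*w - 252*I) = w + 6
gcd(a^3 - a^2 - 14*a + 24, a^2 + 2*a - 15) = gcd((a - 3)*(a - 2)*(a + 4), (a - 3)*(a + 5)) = a - 3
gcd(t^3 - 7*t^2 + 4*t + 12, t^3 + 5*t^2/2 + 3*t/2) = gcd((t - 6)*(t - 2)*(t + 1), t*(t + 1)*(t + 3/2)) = t + 1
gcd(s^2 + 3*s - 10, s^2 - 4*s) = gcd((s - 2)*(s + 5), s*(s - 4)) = 1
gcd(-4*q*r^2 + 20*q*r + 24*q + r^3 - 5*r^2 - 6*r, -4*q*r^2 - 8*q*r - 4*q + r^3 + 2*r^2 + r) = 4*q*r + 4*q - r^2 - r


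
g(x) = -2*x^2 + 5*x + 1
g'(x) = 5 - 4*x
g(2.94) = -1.59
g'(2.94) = -6.76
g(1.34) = 4.11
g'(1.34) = -0.36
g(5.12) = -25.83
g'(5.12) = -15.48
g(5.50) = -32.00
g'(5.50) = -17.00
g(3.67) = -7.59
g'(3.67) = -9.68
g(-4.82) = -69.56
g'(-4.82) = 24.28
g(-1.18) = -7.68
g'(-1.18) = 9.72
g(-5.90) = -98.12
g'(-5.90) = 28.60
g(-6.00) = -101.00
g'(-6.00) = 29.00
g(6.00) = -41.00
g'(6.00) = -19.00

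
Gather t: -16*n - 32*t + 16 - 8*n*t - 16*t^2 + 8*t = -16*n - 16*t^2 + t*(-8*n - 24) + 16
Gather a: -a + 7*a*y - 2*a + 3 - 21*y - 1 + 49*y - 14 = a*(7*y - 3) + 28*y - 12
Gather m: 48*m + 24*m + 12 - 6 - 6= 72*m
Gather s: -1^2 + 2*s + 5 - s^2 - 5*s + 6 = -s^2 - 3*s + 10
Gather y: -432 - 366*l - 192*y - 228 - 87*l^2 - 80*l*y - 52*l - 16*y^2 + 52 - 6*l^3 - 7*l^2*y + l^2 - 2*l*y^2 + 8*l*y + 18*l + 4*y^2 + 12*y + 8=-6*l^3 - 86*l^2 - 400*l + y^2*(-2*l - 12) + y*(-7*l^2 - 72*l - 180) - 600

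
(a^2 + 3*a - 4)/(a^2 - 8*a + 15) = (a^2 + 3*a - 4)/(a^2 - 8*a + 15)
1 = 1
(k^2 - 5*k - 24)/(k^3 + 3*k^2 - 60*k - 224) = (k + 3)/(k^2 + 11*k + 28)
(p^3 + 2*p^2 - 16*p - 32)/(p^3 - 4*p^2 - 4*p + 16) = (p + 4)/(p - 2)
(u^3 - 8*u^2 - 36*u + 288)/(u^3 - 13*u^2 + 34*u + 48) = (u + 6)/(u + 1)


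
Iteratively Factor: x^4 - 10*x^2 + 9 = (x - 1)*(x^3 + x^2 - 9*x - 9) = (x - 3)*(x - 1)*(x^2 + 4*x + 3) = (x - 3)*(x - 1)*(x + 3)*(x + 1)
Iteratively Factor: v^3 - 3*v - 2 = (v + 1)*(v^2 - v - 2) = (v + 1)^2*(v - 2)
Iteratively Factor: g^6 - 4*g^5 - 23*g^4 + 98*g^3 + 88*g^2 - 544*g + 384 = (g - 1)*(g^5 - 3*g^4 - 26*g^3 + 72*g^2 + 160*g - 384) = (g - 2)*(g - 1)*(g^4 - g^3 - 28*g^2 + 16*g + 192) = (g - 2)*(g - 1)*(g + 3)*(g^3 - 4*g^2 - 16*g + 64) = (g - 4)*(g - 2)*(g - 1)*(g + 3)*(g^2 - 16) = (g - 4)*(g - 2)*(g - 1)*(g + 3)*(g + 4)*(g - 4)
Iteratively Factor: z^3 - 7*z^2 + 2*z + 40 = (z + 2)*(z^2 - 9*z + 20) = (z - 4)*(z + 2)*(z - 5)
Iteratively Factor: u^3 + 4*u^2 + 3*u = (u)*(u^2 + 4*u + 3) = u*(u + 1)*(u + 3)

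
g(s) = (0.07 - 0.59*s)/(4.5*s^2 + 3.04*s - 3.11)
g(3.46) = -0.03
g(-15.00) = 0.01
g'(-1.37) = 5.44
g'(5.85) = 0.00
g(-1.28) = 2.22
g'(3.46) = 0.01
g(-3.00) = 0.07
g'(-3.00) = 0.03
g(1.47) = -0.07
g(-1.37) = 0.75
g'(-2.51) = 0.06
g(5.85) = -0.02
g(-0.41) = -0.09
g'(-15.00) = 0.00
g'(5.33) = 0.00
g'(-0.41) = 0.18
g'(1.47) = 0.05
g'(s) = (0.07 - 0.59*s)*(-9.0*s - 3.04)/(4.5*s^2 + 3.04*s - 3.11)^2 - 0.59/(4.5*s^2 + 3.04*s - 3.11)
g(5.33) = -0.02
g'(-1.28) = 49.09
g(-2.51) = 0.09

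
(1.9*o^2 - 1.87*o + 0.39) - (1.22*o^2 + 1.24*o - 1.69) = 0.68*o^2 - 3.11*o + 2.08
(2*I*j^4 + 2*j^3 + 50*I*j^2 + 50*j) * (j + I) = 2*I*j^5 + 52*I*j^3 + 50*I*j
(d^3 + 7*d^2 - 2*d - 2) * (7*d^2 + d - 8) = 7*d^5 + 50*d^4 - 15*d^3 - 72*d^2 + 14*d + 16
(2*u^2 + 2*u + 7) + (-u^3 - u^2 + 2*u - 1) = -u^3 + u^2 + 4*u + 6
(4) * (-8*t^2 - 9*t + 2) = -32*t^2 - 36*t + 8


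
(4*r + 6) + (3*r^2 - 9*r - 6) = 3*r^2 - 5*r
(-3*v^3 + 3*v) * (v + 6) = -3*v^4 - 18*v^3 + 3*v^2 + 18*v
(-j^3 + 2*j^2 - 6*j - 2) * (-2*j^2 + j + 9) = 2*j^5 - 5*j^4 + 5*j^3 + 16*j^2 - 56*j - 18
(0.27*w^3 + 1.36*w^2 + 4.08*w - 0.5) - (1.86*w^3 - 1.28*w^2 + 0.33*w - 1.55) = -1.59*w^3 + 2.64*w^2 + 3.75*w + 1.05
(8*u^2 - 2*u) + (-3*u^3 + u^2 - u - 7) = -3*u^3 + 9*u^2 - 3*u - 7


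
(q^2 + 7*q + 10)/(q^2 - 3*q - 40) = (q + 2)/(q - 8)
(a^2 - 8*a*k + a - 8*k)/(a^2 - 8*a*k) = (a + 1)/a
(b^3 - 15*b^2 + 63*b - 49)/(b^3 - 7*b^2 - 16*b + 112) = (b^2 - 8*b + 7)/(b^2 - 16)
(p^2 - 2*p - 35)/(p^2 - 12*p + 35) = (p + 5)/(p - 5)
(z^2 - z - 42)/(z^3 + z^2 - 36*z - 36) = (z - 7)/(z^2 - 5*z - 6)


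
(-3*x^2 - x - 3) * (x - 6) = -3*x^3 + 17*x^2 + 3*x + 18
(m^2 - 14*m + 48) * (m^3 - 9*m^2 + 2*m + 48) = m^5 - 23*m^4 + 176*m^3 - 412*m^2 - 576*m + 2304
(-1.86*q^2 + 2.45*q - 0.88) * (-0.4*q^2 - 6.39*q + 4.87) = 0.744*q^4 + 10.9054*q^3 - 24.3617*q^2 + 17.5547*q - 4.2856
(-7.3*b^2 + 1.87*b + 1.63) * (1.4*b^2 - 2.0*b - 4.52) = -10.22*b^4 + 17.218*b^3 + 31.538*b^2 - 11.7124*b - 7.3676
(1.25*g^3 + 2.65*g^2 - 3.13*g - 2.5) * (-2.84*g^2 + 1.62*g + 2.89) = -3.55*g^5 - 5.501*g^4 + 16.7947*g^3 + 9.6879*g^2 - 13.0957*g - 7.225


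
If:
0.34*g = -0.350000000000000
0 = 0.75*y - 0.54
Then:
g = -1.03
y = 0.72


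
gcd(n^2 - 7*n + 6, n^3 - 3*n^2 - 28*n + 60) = n - 6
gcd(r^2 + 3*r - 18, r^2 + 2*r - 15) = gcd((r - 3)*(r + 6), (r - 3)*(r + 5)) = r - 3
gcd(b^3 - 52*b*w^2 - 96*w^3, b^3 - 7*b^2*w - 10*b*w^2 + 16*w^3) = -b^2 + 6*b*w + 16*w^2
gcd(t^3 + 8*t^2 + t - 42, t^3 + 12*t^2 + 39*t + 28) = t + 7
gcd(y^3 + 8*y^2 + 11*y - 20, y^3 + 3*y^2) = 1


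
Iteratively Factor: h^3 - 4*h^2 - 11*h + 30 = (h + 3)*(h^2 - 7*h + 10) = (h - 5)*(h + 3)*(h - 2)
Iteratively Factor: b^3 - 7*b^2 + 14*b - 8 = (b - 4)*(b^2 - 3*b + 2) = (b - 4)*(b - 1)*(b - 2)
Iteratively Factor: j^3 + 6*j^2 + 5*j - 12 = (j - 1)*(j^2 + 7*j + 12) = (j - 1)*(j + 3)*(j + 4)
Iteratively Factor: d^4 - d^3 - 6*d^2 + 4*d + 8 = (d + 2)*(d^3 - 3*d^2 + 4) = (d - 2)*(d + 2)*(d^2 - d - 2) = (d - 2)*(d + 1)*(d + 2)*(d - 2)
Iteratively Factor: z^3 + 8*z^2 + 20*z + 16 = (z + 2)*(z^2 + 6*z + 8) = (z + 2)*(z + 4)*(z + 2)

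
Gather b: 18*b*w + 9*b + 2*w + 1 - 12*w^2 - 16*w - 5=b*(18*w + 9) - 12*w^2 - 14*w - 4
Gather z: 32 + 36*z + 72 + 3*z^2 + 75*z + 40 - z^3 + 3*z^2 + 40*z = -z^3 + 6*z^2 + 151*z + 144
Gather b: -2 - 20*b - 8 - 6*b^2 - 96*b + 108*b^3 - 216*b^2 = 108*b^3 - 222*b^2 - 116*b - 10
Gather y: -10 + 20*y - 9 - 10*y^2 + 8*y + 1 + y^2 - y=-9*y^2 + 27*y - 18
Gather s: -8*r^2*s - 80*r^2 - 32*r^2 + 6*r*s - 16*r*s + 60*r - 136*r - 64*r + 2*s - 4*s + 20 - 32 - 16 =-112*r^2 - 140*r + s*(-8*r^2 - 10*r - 2) - 28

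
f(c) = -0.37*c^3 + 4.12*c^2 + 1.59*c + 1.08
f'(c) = -1.11*c^2 + 8.24*c + 1.59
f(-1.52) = 9.48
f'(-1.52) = -13.50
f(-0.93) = 3.46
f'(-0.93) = -7.03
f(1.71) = 14.00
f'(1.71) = 12.43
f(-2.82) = 37.66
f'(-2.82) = -30.47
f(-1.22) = 5.94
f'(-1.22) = -10.11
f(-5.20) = 156.24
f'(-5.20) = -71.27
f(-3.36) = 56.29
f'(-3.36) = -38.63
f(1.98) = 17.51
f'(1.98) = 13.55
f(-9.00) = 590.22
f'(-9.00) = -162.48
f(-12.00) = 1214.64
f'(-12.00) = -257.13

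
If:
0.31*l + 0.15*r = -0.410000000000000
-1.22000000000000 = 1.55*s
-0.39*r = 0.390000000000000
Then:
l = -0.84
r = -1.00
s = -0.79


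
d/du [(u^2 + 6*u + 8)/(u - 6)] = (u^2 - 12*u - 44)/(u^2 - 12*u + 36)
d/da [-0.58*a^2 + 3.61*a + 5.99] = 3.61 - 1.16*a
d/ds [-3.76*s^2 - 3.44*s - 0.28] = -7.52*s - 3.44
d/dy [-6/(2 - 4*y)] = -6/(2*y - 1)^2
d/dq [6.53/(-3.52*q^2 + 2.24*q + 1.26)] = (45.9712*q - 14.6272)/(-3.52*q^2 + 2.24*q + 1.26)^2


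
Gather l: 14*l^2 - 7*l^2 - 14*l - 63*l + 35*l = 7*l^2 - 42*l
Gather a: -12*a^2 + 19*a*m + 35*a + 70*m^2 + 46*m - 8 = -12*a^2 + a*(19*m + 35) + 70*m^2 + 46*m - 8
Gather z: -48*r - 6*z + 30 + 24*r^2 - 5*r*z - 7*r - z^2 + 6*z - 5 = 24*r^2 - 5*r*z - 55*r - z^2 + 25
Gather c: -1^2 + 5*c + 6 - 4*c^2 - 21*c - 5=-4*c^2 - 16*c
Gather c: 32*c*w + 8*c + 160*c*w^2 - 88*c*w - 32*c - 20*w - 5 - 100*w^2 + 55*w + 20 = c*(160*w^2 - 56*w - 24) - 100*w^2 + 35*w + 15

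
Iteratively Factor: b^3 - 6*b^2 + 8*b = (b - 4)*(b^2 - 2*b) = b*(b - 4)*(b - 2)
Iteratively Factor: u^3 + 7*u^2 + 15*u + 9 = (u + 3)*(u^2 + 4*u + 3) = (u + 3)^2*(u + 1)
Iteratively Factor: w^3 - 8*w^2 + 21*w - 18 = (w - 3)*(w^2 - 5*w + 6) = (w - 3)^2*(w - 2)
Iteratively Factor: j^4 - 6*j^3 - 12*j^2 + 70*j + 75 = (j - 5)*(j^3 - j^2 - 17*j - 15) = (j - 5)^2*(j^2 + 4*j + 3) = (j - 5)^2*(j + 3)*(j + 1)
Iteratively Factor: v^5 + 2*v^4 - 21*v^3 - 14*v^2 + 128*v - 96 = (v - 3)*(v^4 + 5*v^3 - 6*v^2 - 32*v + 32) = (v - 3)*(v + 4)*(v^3 + v^2 - 10*v + 8) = (v - 3)*(v - 2)*(v + 4)*(v^2 + 3*v - 4) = (v - 3)*(v - 2)*(v - 1)*(v + 4)*(v + 4)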